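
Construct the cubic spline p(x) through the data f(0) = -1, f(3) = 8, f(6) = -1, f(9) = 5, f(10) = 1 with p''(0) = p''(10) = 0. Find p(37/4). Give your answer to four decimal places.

4.3524

Put σ_i = p'' at the i-th knot. Here h = (3, 3, 3, 1) and Δ = (3, -3, 2, -4), so the interior equations h_(i-1)·σ_(i-1) + 2(h_(i-1)+h_i)·σ_i + h_i·σ_(i+1) = 6(Δ_i − Δ_(i-1)) read
  3·σ_0 + 12·σ_1 + 3·σ_2 = 6(Δ_1 - Δ_0) = -36
  3·σ_1 + 12·σ_2 + 3·σ_3 = 6(Δ_2 - Δ_1) = 30
  3·σ_2 + 8·σ_3 + 1·σ_4 = 6(Δ_3 - Δ_2) = -36
Natural end conditions: σ_0 = σ_4 = 0.
Hence σ_0 = 0, σ_1 = -116/27, σ_2 = 140/27, σ_3 = -58/9, σ_4 = 0.
On [9, 10], p(x) = 5 - 50/27·(x - 9) - 29/9·(x - 9)² + 29/27·(x - 9)³.
With (x - 9) = 1/4: p(37/4) = 2507/576.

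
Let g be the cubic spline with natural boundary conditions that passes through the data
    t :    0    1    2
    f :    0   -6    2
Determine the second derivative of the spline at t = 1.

21

Write σ_i for g''(x_i). With h_i = 1, 1 and divided differences Δ_i = -6, 8, the continuity of g' gives the tridiagonal system
  1·σ_0 + 4·σ_1 + 1·σ_2 = 6(Δ_1 - Δ_0) = 84
Natural end conditions: σ_0 = σ_2 = 0.
Solving the tridiagonal system: σ_0 = 0, σ_1 = 21, σ_2 = 0.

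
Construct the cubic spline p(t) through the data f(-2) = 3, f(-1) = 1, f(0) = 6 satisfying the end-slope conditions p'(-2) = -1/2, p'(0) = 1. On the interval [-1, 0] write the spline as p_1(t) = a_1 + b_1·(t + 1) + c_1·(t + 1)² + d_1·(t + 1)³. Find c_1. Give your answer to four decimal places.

9.7500

Write M_i for p''(x_i). With h_i = 1, 1 and divided differences Δ_i = -2, 5, the continuity of p' gives the tridiagonal system
  1·M_0 + 4·M_1 + 1·M_2 = 6(Δ_1 - Δ_0) = 42
Clamped end conditions give two more equations: 2h_0·M_0 + h_0·M_1 = 6(Δ_0 - p'(-2)) = -9 and h_1·M_1 + 2h_1·M_2 = 6(p'(0) - Δ_1) = -24.
Solving: M_0 = -57/4, M_1 = 39/2, M_2 = -87/4.
On [-1, 0], with p_1(t) = a_1 + b_1·(t + 1) + c_1·(t + 1)² + d_1·(t + 1)³: c_1 = M_1/2 = 39/4, d_1 = (M_2 - M_1)/(6h_1) = -55/8, b_1 = Δ_1 - h_1(2M_1 + M_2)/6 = 17/8.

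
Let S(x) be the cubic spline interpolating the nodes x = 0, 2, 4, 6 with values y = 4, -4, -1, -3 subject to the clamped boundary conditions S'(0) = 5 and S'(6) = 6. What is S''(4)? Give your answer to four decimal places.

Let M_i = S''(x_i). Step sizes h_i = 2, 2, 2; slopes of the chords Δ_i = (y_(i+1) - y_i)/h_i = -4, 3/2, -1.
  2·M_0 + 8·M_1 + 2·M_2 = 6(Δ_1 - Δ_0) = 33
  2·M_1 + 8·M_2 + 2·M_3 = 6(Δ_2 - Δ_1) = -15
Clamped end conditions give two more equations: 2h_0·M_0 + h_0·M_1 = 6(Δ_0 - S'(0)) = -54 and h_2·M_2 + 2h_2·M_3 = 6(S'(6) - Δ_2) = 42.
Forward elimination and back-substitution give M_0 = -569/30, M_1 = 164/15, M_2 = -124/15, M_3 = 439/30.

-8.2667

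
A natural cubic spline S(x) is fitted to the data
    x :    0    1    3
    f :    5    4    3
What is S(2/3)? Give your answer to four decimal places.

Let m_i = S''(x_i). Step sizes h_i = 1, 2; slopes of the chords Δ_i = (y_(i+1) - y_i)/h_i = -1, -1/2.
  1·m_0 + 6·m_1 + 2·m_2 = 6(Δ_1 - Δ_0) = 3
Natural end conditions: m_0 = m_2 = 0.
Hence m_0 = 0, m_1 = 1/2, m_2 = 0.
On [0, 1], S(x) = 5 - 13/12·x + 0·x² + 1/12·x³.
With x = 2/3: S(2/3) = 697/162.

4.3025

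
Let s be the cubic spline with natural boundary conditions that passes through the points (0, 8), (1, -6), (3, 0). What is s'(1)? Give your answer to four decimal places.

With M_i denoting the second derivative at x_i, h_i = 1, 2, and Δ_i = (y_(i+1) − y_i)/h_i = -14, 3:
  1·M_0 + 6·M_1 + 2·M_2 = 6(Δ_1 - Δ_0) = 102
Natural end conditions: M_0 = M_2 = 0.
Solving: M_0 = 0, M_1 = 17, M_2 = 0.
On [1, 3], s'(x) = b_1 + 2c_1·(x - 1) + 3d_1·(x - 1)² with b_1 = Δ_1 - h_1(2M_1 + M_2)/6 = -25/3, c_1 = M_1/2 = 17/2, d_1 = (M_2 - M_1)/(6h_1) = -17/12. So s'(1) = -25/3.

-8.3333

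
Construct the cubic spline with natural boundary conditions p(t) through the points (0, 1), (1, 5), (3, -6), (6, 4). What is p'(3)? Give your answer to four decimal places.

-4.3810

With M_i denoting the second derivative at x_i, h_i = 1, 2, 3, and Δ_i = (y_(i+1) − y_i)/h_i = 4, -11/2, 10/3:
  1·M_0 + 6·M_1 + 2·M_2 = 6(Δ_1 - Δ_0) = -57
  2·M_1 + 10·M_2 + 3·M_3 = 6(Δ_2 - Δ_1) = 53
Natural end conditions: M_0 = M_3 = 0.
Solving: M_0 = 0, M_1 = -169/14, M_2 = 54/7, M_3 = 0.
On [3, 6], p'(t) = b_2 + 2c_2·(t - 3) + 3d_2·(t - 3)² with b_2 = Δ_2 - h_2(2M_2 + M_3)/6 = -92/21, c_2 = M_2/2 = 27/7, d_2 = (M_3 - M_2)/(6h_2) = -3/7. So p'(3) = -92/21.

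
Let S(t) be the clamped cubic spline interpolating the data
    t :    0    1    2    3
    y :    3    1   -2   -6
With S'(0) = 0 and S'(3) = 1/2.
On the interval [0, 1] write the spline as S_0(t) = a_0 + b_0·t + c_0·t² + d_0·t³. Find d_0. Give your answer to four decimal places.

Write M_i for S''(x_i). With h_i = 1, 1, 1 and divided differences Δ_i = -2, -3, -4, the continuity of S' gives the tridiagonal system
  1·M_0 + 4·M_1 + 1·M_2 = 6(Δ_1 - Δ_0) = -6
  1·M_1 + 4·M_2 + 1·M_3 = 6(Δ_2 - Δ_1) = -6
Clamped end conditions give two more equations: 2h_0·M_0 + h_0·M_1 = 6(Δ_0 - S'(0)) = -12 and h_2·M_2 + 2h_2·M_3 = 6(S'(3) - Δ_2) = 27.
Solving the tridiagonal system: M_0 = -103/15, M_1 = 26/15, M_2 = -91/15, M_3 = 248/15.
On [0, 1], with S_0(t) = a_0 + b_0·t + c_0·t² + d_0·t³: c_0 = M_0/2 = -103/30, d_0 = (M_1 - M_0)/(6h_0) = 43/30, b_0 = Δ_0 - h_0(2M_0 + M_1)/6 = 0.

1.4333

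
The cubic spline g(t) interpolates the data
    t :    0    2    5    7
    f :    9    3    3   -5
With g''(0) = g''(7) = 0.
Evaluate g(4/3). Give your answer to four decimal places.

4.3162

Put M_i = g'' at the i-th knot. Here h = (2, 3, 2) and Δ = (-3, 0, -4), so the interior equations h_(i-1)·M_(i-1) + 2(h_(i-1)+h_i)·M_i + h_i·M_(i+1) = 6(Δ_i − Δ_(i-1)) read
  2·M_0 + 10·M_1 + 3·M_2 = 6(Δ_1 - Δ_0) = 18
  3·M_1 + 10·M_2 + 2·M_3 = 6(Δ_2 - Δ_1) = -24
Natural end conditions: M_0 = M_3 = 0.
Solving the tridiagonal system: M_0 = 0, M_1 = 36/13, M_2 = -42/13, M_3 = 0.
On [0, 2], g(t) = 9 - 51/13·t + 0·t² + 3/13·t³.
With t = 4/3: g(4/3) = 505/117.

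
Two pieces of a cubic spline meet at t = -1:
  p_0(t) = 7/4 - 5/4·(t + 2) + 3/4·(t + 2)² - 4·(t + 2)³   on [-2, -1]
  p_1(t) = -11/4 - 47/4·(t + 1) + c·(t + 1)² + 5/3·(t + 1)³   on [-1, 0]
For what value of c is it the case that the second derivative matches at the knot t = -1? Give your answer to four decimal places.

p_0''(t) = 3/2 - 24·(t + 2), so p_0''(-1) = -45/2. On the right, p_1''(-1) = 2c, so c = -45/4.

-11.2500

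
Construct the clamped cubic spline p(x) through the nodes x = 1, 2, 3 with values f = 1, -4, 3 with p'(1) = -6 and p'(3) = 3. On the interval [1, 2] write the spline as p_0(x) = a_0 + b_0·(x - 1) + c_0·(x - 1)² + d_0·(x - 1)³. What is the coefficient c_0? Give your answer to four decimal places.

Put m_i = p'' at the i-th knot. Here h = (1, 1) and Δ = (-5, 7), so the interior equations h_(i-1)·m_(i-1) + 2(h_(i-1)+h_i)·m_i + h_i·m_(i+1) = 6(Δ_i − Δ_(i-1)) read
  1·m_0 + 4·m_1 + 1·m_2 = 6(Δ_1 - Δ_0) = 72
Clamped end conditions give two more equations: 2h_0·m_0 + h_0·m_1 = 6(Δ_0 - p'(1)) = 6 and h_1·m_1 + 2h_1·m_2 = 6(p'(3) - Δ_1) = -24.
Solving: m_0 = -21/2, m_1 = 27, m_2 = -51/2.
On [1, 2], with p_0(x) = a_0 + b_0·(x - 1) + c_0·(x - 1)² + d_0·(x - 1)³: c_0 = m_0/2 = -21/4, d_0 = (m_1 - m_0)/(6h_0) = 25/4, b_0 = Δ_0 - h_0(2m_0 + m_1)/6 = -6.

-5.2500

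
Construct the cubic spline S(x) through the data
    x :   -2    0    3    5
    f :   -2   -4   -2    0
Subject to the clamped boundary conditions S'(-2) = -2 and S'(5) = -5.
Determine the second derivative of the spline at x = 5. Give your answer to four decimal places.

With σ_i denoting the second derivative at x_i, h_i = 2, 3, 2, and Δ_i = (y_(i+1) − y_i)/h_i = -1, 2/3, 1:
  2·σ_0 + 10·σ_1 + 3·σ_2 = 6(Δ_1 - Δ_0) = 10
  3·σ_1 + 10·σ_2 + 2·σ_3 = 6(Δ_2 - Δ_1) = 2
Clamped end conditions give two more equations: 2h_0·σ_0 + h_0·σ_1 = 6(Δ_0 - S'(-2)) = 6 and h_2·σ_2 + 2h_2·σ_3 = 6(S'(5) - Δ_2) = -36.
Forward elimination and back-substitution give σ_0 = 71/48, σ_1 = 1/24, σ_2 = 53/24, σ_3 = -485/48.

-10.1042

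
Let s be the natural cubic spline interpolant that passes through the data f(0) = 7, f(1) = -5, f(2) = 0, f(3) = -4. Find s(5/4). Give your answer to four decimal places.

With σ_i denoting the second derivative at x_i, h_i = 1, 1, 1, and Δ_i = (y_(i+1) − y_i)/h_i = -12, 5, -4:
  1·σ_0 + 4·σ_1 + 1·σ_2 = 6(Δ_1 - Δ_0) = 102
  1·σ_1 + 4·σ_2 + 1·σ_3 = 6(Δ_2 - Δ_1) = -54
Natural end conditions: σ_0 = σ_3 = 0.
Solving: σ_0 = 0, σ_1 = 154/5, σ_2 = -106/5, σ_3 = 0.
On [1, 2], s(x) = -5 - 26/15·(x - 1) + 77/5·(x - 1)² - 26/3·(x - 1)³.
With (x - 1) = 1/4: s(5/4) = -737/160.

-4.6063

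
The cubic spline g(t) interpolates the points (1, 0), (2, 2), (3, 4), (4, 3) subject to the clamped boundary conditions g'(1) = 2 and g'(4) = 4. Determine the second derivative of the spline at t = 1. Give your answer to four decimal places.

-1.4667

Put M_i = g'' at the i-th knot. Here h = (1, 1, 1) and Δ = (2, 2, -1), so the interior equations h_(i-1)·M_(i-1) + 2(h_(i-1)+h_i)·M_i + h_i·M_(i+1) = 6(Δ_i − Δ_(i-1)) read
  1·M_0 + 4·M_1 + 1·M_2 = 6(Δ_1 - Δ_0) = 0
  1·M_1 + 4·M_2 + 1·M_3 = 6(Δ_2 - Δ_1) = -18
Clamped end conditions give two more equations: 2h_0·M_0 + h_0·M_1 = 6(Δ_0 - g'(1)) = 0 and h_2·M_2 + 2h_2·M_3 = 6(g'(4) - Δ_2) = 30.
Forward elimination and back-substitution give M_0 = -22/15, M_1 = 44/15, M_2 = -154/15, M_3 = 302/15.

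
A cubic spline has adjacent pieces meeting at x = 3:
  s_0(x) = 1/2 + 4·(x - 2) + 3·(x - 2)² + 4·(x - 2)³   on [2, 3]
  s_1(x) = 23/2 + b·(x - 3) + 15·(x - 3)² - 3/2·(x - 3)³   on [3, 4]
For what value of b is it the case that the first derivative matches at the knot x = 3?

22

s_0'(x) = 4 + 6·(x - 2) + 12·(x - 2)², so s_0'(3) = 22. On the right, s_1'(3) = b, so b = 22.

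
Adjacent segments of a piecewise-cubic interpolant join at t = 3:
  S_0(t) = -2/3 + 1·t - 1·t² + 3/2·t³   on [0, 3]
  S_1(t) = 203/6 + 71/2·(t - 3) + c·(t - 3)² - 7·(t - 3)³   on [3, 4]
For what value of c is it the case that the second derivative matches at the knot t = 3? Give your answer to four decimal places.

12.5000

S_0''(t) = -2 + 9·t, so S_0''(3) = 25. On the right, S_1''(3) = 2c, so c = 25/2.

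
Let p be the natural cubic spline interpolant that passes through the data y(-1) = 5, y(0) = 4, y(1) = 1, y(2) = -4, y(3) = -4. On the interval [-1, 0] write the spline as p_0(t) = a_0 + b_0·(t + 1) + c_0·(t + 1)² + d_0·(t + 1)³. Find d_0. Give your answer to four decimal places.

-0.3036

Let m_i = p''(x_i). Step sizes h_i = 1, 1, 1, 1; slopes of the chords Δ_i = (y_(i+1) - y_i)/h_i = -1, -3, -5, 0.
  1·m_0 + 4·m_1 + 1·m_2 = 6(Δ_1 - Δ_0) = -12
  1·m_1 + 4·m_2 + 1·m_3 = 6(Δ_2 - Δ_1) = -12
  1·m_2 + 4·m_3 + 1·m_4 = 6(Δ_3 - Δ_2) = 30
Natural end conditions: m_0 = m_4 = 0.
Forward elimination and back-substitution give m_0 = 0, m_1 = -51/28, m_2 = -33/7, m_3 = 243/28, m_4 = 0.
On [-1, 0], with p_0(t) = a_0 + b_0·(t + 1) + c_0·(t + 1)² + d_0·(t + 1)³: c_0 = m_0/2 = 0, d_0 = (m_1 - m_0)/(6h_0) = -17/56, b_0 = Δ_0 - h_0(2m_0 + m_1)/6 = -39/56.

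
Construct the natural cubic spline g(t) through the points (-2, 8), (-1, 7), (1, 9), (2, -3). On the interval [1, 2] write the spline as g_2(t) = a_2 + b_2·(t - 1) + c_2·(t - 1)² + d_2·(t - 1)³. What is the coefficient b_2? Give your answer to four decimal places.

Put M_i = g'' at the i-th knot. Here h = (1, 2, 1) and Δ = (-1, 1, -12), so the interior equations h_(i-1)·M_(i-1) + 2(h_(i-1)+h_i)·M_i + h_i·M_(i+1) = 6(Δ_i − Δ_(i-1)) read
  1·M_0 + 6·M_1 + 2·M_2 = 6(Δ_1 - Δ_0) = 12
  2·M_1 + 6·M_2 + 1·M_3 = 6(Δ_2 - Δ_1) = -78
Natural end conditions: M_0 = M_3 = 0.
Solving: M_0 = 0, M_1 = 57/8, M_2 = -123/8, M_3 = 0.
On [1, 2], with g_2(t) = a_2 + b_2·(t - 1) + c_2·(t - 1)² + d_2·(t - 1)³: c_2 = M_2/2 = -123/16, d_2 = (M_3 - M_2)/(6h_2) = 41/16, b_2 = Δ_2 - h_2(2M_2 + M_3)/6 = -55/8.

-6.8750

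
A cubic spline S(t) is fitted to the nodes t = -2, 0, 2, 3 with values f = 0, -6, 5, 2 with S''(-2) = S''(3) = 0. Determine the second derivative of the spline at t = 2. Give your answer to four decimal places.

-11.5909

Let M_i = S''(x_i). Step sizes h_i = 2, 2, 1; slopes of the chords Δ_i = (y_(i+1) - y_i)/h_i = -3, 11/2, -3.
  2·M_0 + 8·M_1 + 2·M_2 = 6(Δ_1 - Δ_0) = 51
  2·M_1 + 6·M_2 + 1·M_3 = 6(Δ_2 - Δ_1) = -51
Natural end conditions: M_0 = M_3 = 0.
Hence M_0 = 0, M_1 = 102/11, M_2 = -255/22, M_3 = 0.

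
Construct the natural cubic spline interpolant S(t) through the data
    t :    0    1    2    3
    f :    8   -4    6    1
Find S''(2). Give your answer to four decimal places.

-32.8000

With M_i denoting the second derivative at x_i, h_i = 1, 1, 1, and Δ_i = (y_(i+1) − y_i)/h_i = -12, 10, -5:
  1·M_0 + 4·M_1 + 1·M_2 = 6(Δ_1 - Δ_0) = 132
  1·M_1 + 4·M_2 + 1·M_3 = 6(Δ_2 - Δ_1) = -90
Natural end conditions: M_0 = M_3 = 0.
Hence M_0 = 0, M_1 = 206/5, M_2 = -164/5, M_3 = 0.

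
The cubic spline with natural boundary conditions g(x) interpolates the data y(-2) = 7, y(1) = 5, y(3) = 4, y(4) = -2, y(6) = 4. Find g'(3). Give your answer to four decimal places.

Write M_i for g''(x_i). With h_i = 3, 2, 1, 2 and divided differences Δ_i = -2/3, -1/2, -6, 3, the continuity of g' gives the tridiagonal system
  3·M_0 + 10·M_1 + 2·M_2 = 6(Δ_1 - Δ_0) = 1
  2·M_1 + 6·M_2 + 1·M_3 = 6(Δ_2 - Δ_1) = -33
  1·M_2 + 6·M_3 + 2·M_4 = 6(Δ_3 - Δ_2) = 54
Natural end conditions: M_0 = M_4 = 0.
Solving: M_0 = 0, M_1 = 539/326, M_2 = -1266/163, M_3 = 1678/163, M_4 = 0.
On [3, 4], g'(x) = b_2 + 2c_2·(x - 3) + 3d_2·(x - 3)² with b_2 = Δ_2 - h_2(2M_2 + M_3)/6 = -2507/489, c_2 = M_2/2 = -633/163, d_2 = (M_3 - M_2)/(6h_2) = 1472/489. So g'(3) = -2507/489.

-5.1268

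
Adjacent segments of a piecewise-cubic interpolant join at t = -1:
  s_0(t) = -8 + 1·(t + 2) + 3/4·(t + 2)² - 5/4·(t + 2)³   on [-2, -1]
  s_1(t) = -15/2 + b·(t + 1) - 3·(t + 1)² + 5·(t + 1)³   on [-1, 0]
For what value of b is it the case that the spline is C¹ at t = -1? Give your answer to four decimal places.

s_0'(t) = 1 + 3/2·(t + 2) - 15/4·(t + 2)², so s_0'(-1) = -5/4. On the right, s_1'(-1) = b, so b = -5/4.

-1.2500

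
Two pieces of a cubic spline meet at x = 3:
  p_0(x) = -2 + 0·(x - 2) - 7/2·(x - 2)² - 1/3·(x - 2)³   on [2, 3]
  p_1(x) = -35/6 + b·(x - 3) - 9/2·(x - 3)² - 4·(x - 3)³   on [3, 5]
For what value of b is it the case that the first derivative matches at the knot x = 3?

-8

p_0'(x) = 0 - 7·(x - 2) - 1·(x - 2)², so p_0'(3) = -8. On the right, p_1'(3) = b, so b = -8.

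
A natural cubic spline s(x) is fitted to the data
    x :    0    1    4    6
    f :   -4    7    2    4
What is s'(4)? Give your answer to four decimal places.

-2.3427

Put M_i = s'' at the i-th knot. Here h = (1, 3, 2) and Δ = (11, -5/3, 1), so the interior equations h_(i-1)·M_(i-1) + 2(h_(i-1)+h_i)·M_i + h_i·M_(i+1) = 6(Δ_i − Δ_(i-1)) read
  1·M_0 + 8·M_1 + 3·M_2 = 6(Δ_1 - Δ_0) = -76
  3·M_1 + 10·M_2 + 2·M_3 = 6(Δ_2 - Δ_1) = 16
Natural end conditions: M_0 = M_3 = 0.
Solving the tridiagonal system: M_0 = 0, M_1 = -808/71, M_2 = 356/71, M_3 = 0.
On [4, 6], s'(x) = b_2 + 2c_2·(x - 4) + 3d_2·(x - 4)² with b_2 = Δ_2 - h_2(2M_2 + M_3)/6 = -499/213, c_2 = M_2/2 = 178/71, d_2 = (M_3 - M_2)/(6h_2) = -89/213. So s'(4) = -499/213.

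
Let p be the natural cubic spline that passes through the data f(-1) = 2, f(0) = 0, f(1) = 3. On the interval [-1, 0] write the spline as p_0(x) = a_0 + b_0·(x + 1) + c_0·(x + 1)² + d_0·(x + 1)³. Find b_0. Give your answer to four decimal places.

Write σ_i for p''(x_i). With h_i = 1, 1 and divided differences Δ_i = -2, 3, the continuity of p' gives the tridiagonal system
  1·σ_0 + 4·σ_1 + 1·σ_2 = 6(Δ_1 - Δ_0) = 30
Natural end conditions: σ_0 = σ_2 = 0.
Hence σ_0 = 0, σ_1 = 15/2, σ_2 = 0.
On [-1, 0], with p_0(x) = a_0 + b_0·(x + 1) + c_0·(x + 1)² + d_0·(x + 1)³: c_0 = σ_0/2 = 0, d_0 = (σ_1 - σ_0)/(6h_0) = 5/4, b_0 = Δ_0 - h_0(2σ_0 + σ_1)/6 = -13/4.

-3.2500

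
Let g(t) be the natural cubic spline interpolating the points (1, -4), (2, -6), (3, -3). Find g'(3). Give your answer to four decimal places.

Write M_i for g''(x_i). With h_i = 1, 1 and divided differences Δ_i = -2, 3, the continuity of g' gives the tridiagonal system
  1·M_0 + 4·M_1 + 1·M_2 = 6(Δ_1 - Δ_0) = 30
Natural end conditions: M_0 = M_2 = 0.
Solving: M_0 = 0, M_1 = 15/2, M_2 = 0.
On [2, 3], g'(t) = b_1 + 2c_1·(t - 2) + 3d_1·(t - 2)² with b_1 = Δ_1 - h_1(2M_1 + M_2)/6 = 1/2, c_1 = M_1/2 = 15/4, d_1 = (M_2 - M_1)/(6h_1) = -5/4. So g'(3) = 17/4.

4.2500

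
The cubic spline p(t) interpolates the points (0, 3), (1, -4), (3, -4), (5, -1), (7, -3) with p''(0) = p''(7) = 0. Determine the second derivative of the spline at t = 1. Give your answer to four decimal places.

With m_i denoting the second derivative at x_i, h_i = 1, 2, 2, 2, and Δ_i = (y_(i+1) − y_i)/h_i = -7, 0, 3/2, -1:
  1·m_0 + 6·m_1 + 2·m_2 = 6(Δ_1 - Δ_0) = 42
  2·m_1 + 8·m_2 + 2·m_3 = 6(Δ_2 - Δ_1) = 9
  2·m_2 + 8·m_3 + 2·m_4 = 6(Δ_3 - Δ_2) = -15
Natural end conditions: m_0 = m_4 = 0.
Solving the tridiagonal system: m_0 = 0, m_1 = 579/82, m_2 = -15/82, m_3 = -75/41, m_4 = 0.

7.0610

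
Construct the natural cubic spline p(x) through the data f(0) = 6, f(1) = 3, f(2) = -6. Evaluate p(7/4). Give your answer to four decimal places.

Write M_i for p''(x_i). With h_i = 1, 1 and divided differences Δ_i = -3, -9, the continuity of p' gives the tridiagonal system
  1·M_0 + 4·M_1 + 1·M_2 = 6(Δ_1 - Δ_0) = -36
Natural end conditions: M_0 = M_2 = 0.
Solving the tridiagonal system: M_0 = 0, M_1 = -9, M_2 = 0.
On [1, 2], p(x) = 3 - 6·(x - 1) - 9/2·(x - 1)² + 3/2·(x - 1)³.
With (x - 1) = 3/4: p(7/4) = -435/128.

-3.3984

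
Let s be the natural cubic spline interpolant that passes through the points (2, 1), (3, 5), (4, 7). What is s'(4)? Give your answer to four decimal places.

1.5000

With m_i denoting the second derivative at x_i, h_i = 1, 1, and Δ_i = (y_(i+1) − y_i)/h_i = 4, 2:
  1·m_0 + 4·m_1 + 1·m_2 = 6(Δ_1 - Δ_0) = -12
Natural end conditions: m_0 = m_2 = 0.
Hence m_0 = 0, m_1 = -3, m_2 = 0.
On [3, 4], s'(x) = b_1 + 2c_1·(x - 3) + 3d_1·(x - 3)² with b_1 = Δ_1 - h_1(2m_1 + m_2)/6 = 3, c_1 = m_1/2 = -3/2, d_1 = (m_2 - m_1)/(6h_1) = 1/2. So s'(4) = 3/2.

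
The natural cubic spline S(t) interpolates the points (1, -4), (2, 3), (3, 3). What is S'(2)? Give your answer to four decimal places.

3.5000

Put σ_i = S'' at the i-th knot. Here h = (1, 1) and Δ = (7, 0), so the interior equations h_(i-1)·σ_(i-1) + 2(h_(i-1)+h_i)·σ_i + h_i·σ_(i+1) = 6(Δ_i − Δ_(i-1)) read
  1·σ_0 + 4·σ_1 + 1·σ_2 = 6(Δ_1 - Δ_0) = -42
Natural end conditions: σ_0 = σ_2 = 0.
Hence σ_0 = 0, σ_1 = -21/2, σ_2 = 0.
On [2, 3], S'(t) = b_1 + 2c_1·(t - 2) + 3d_1·(t - 2)² with b_1 = Δ_1 - h_1(2σ_1 + σ_2)/6 = 7/2, c_1 = σ_1/2 = -21/4, d_1 = (σ_2 - σ_1)/(6h_1) = 7/4. So S'(2) = 7/2.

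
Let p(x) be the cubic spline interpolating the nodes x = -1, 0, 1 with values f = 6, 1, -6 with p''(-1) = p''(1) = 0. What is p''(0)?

Write σ_i for p''(x_i). With h_i = 1, 1 and divided differences Δ_i = -5, -7, the continuity of p' gives the tridiagonal system
  1·σ_0 + 4·σ_1 + 1·σ_2 = 6(Δ_1 - Δ_0) = -12
Natural end conditions: σ_0 = σ_2 = 0.
Forward elimination and back-substitution give σ_0 = 0, σ_1 = -3, σ_2 = 0.

-3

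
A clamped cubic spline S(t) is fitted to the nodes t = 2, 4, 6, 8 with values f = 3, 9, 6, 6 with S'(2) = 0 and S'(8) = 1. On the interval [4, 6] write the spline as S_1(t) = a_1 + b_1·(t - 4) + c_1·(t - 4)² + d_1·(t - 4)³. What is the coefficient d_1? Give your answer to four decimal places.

With m_i denoting the second derivative at x_i, h_i = 2, 2, 2, and Δ_i = (y_(i+1) − y_i)/h_i = 3, -3/2, 0:
  2·m_0 + 8·m_1 + 2·m_2 = 6(Δ_1 - Δ_0) = -27
  2·m_1 + 8·m_2 + 2·m_3 = 6(Δ_2 - Δ_1) = 9
Clamped end conditions give two more equations: 2h_0·m_0 + h_0·m_1 = 6(Δ_0 - S'(2)) = 18 and h_2·m_2 + 2h_2·m_3 = 6(S'(8) - Δ_2) = 6.
Solving the tridiagonal system: m_0 = 223/30, m_1 = -88/15, m_2 = 38/15, m_3 = 7/30.
On [4, 6], with S_1(t) = a_1 + b_1·(t - 4) + c_1·(t - 4)² + d_1·(t - 4)³: c_1 = m_1/2 = -44/15, d_1 = (m_2 - m_1)/(6h_1) = 7/10, b_1 = Δ_1 - h_1(2m_1 + m_2)/6 = 47/30.

0.7000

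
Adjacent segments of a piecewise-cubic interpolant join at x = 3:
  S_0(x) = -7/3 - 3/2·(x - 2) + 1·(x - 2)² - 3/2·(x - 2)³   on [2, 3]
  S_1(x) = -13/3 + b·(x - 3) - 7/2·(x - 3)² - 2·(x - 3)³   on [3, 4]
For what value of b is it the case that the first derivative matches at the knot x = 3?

S_0'(x) = -3/2 + 2·(x - 2) - 9/2·(x - 2)², so S_0'(3) = -4. On the right, S_1'(3) = b, so b = -4.

-4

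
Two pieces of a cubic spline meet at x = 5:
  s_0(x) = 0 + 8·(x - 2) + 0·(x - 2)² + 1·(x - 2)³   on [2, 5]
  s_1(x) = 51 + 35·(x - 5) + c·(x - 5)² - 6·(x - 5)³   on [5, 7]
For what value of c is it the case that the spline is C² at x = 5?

9

s_0''(x) = 0 + 6·(x - 2), so s_0''(5) = 18. On the right, s_1''(5) = 2c, so c = 9.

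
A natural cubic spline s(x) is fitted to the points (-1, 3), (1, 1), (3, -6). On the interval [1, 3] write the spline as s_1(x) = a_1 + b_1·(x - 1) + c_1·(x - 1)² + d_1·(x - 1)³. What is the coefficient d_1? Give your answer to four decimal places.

0.1563

Let M_i = s''(x_i). Step sizes h_i = 2, 2; slopes of the chords Δ_i = (y_(i+1) - y_i)/h_i = -1, -7/2.
  2·M_0 + 8·M_1 + 2·M_2 = 6(Δ_1 - Δ_0) = -15
Natural end conditions: M_0 = M_2 = 0.
Hence M_0 = 0, M_1 = -15/8, M_2 = 0.
On [1, 3], with s_1(x) = a_1 + b_1·(x - 1) + c_1·(x - 1)² + d_1·(x - 1)³: c_1 = M_1/2 = -15/16, d_1 = (M_2 - M_1)/(6h_1) = 5/32, b_1 = Δ_1 - h_1(2M_1 + M_2)/6 = -9/4.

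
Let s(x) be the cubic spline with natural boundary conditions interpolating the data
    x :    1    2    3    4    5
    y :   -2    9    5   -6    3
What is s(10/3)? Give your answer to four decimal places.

With σ_i denoting the second derivative at x_i, h_i = 1, 1, 1, 1, and Δ_i = (y_(i+1) − y_i)/h_i = 11, -4, -11, 9:
  1·σ_0 + 4·σ_1 + 1·σ_2 = 6(Δ_1 - Δ_0) = -90
  1·σ_1 + 4·σ_2 + 1·σ_3 = 6(Δ_2 - Δ_1) = -42
  1·σ_2 + 4·σ_3 + 1·σ_4 = 6(Δ_3 - Δ_2) = 120
Natural end conditions: σ_0 = σ_4 = 0.
Solving: σ_0 = 0, σ_1 = -531/28, σ_2 = -99/7, σ_3 = 939/28, σ_4 = 0.
On [3, 4], s(x) = 5 - 95/8·(x - 3) - 99/14·(x - 3)² + 445/56·(x - 3)³.
With (x - 3) = 1/3: s(10/3) = 104/189.

0.5503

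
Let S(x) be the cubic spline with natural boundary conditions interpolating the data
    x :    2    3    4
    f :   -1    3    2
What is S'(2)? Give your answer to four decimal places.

5.2500

Let m_i = S''(x_i). Step sizes h_i = 1, 1; slopes of the chords Δ_i = (y_(i+1) - y_i)/h_i = 4, -1.
  1·m_0 + 4·m_1 + 1·m_2 = 6(Δ_1 - Δ_0) = -30
Natural end conditions: m_0 = m_2 = 0.
Forward elimination and back-substitution give m_0 = 0, m_1 = -15/2, m_2 = 0.
On [2, 3], S'(x) = b_0 + 2c_0·(x - 2) + 3d_0·(x - 2)² with b_0 = Δ_0 - h_0(2m_0 + m_1)/6 = 21/4, c_0 = m_0/2 = 0, d_0 = (m_1 - m_0)/(6h_0) = -5/4. So S'(2) = 21/4.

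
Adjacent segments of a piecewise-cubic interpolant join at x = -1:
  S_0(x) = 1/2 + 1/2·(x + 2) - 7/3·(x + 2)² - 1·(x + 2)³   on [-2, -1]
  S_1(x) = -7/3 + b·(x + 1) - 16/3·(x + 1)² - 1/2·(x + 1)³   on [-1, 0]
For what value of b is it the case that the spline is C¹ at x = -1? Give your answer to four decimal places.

S_0'(x) = 1/2 - 14/3·(x + 2) - 3·(x + 2)², so S_0'(-1) = -43/6. On the right, S_1'(-1) = b, so b = -43/6.

-7.1667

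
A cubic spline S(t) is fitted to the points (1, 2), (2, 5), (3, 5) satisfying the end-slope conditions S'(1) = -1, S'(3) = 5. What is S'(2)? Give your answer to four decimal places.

Put m_i = S'' at the i-th knot. Here h = (1, 1) and Δ = (3, 0), so the interior equations h_(i-1)·m_(i-1) + 2(h_(i-1)+h_i)·m_i + h_i·m_(i+1) = 6(Δ_i − Δ_(i-1)) read
  1·m_0 + 4·m_1 + 1·m_2 = 6(Δ_1 - Δ_0) = -18
Clamped end conditions give two more equations: 2h_0·m_0 + h_0·m_1 = 6(Δ_0 - S'(1)) = 24 and h_1·m_1 + 2h_1·m_2 = 6(S'(3) - Δ_1) = 30.
Solving the tridiagonal system: m_0 = 39/2, m_1 = -15, m_2 = 45/2.
On [2, 3], S'(t) = b_1 + 2c_1·(t - 2) + 3d_1·(t - 2)² with b_1 = Δ_1 - h_1(2m_1 + m_2)/6 = 5/4, c_1 = m_1/2 = -15/2, d_1 = (m_2 - m_1)/(6h_1) = 25/4. So S'(2) = 5/4.

1.2500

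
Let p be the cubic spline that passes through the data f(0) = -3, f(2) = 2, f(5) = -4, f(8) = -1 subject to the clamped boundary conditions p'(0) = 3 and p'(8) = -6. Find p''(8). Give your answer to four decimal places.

-9.5000

Let M_i = p''(x_i). Step sizes h_i = 2, 3, 3; slopes of the chords Δ_i = (y_(i+1) - y_i)/h_i = 5/2, -2, 1.
  2·M_0 + 10·M_1 + 3·M_2 = 6(Δ_1 - Δ_0) = -27
  3·M_1 + 12·M_2 + 3·M_3 = 6(Δ_2 - Δ_1) = 18
Clamped end conditions give two more equations: 2h_0·M_0 + h_0·M_1 = 6(Δ_0 - p'(0)) = -3 and h_2·M_2 + 2h_2·M_3 = 6(p'(8) - Δ_2) = -42.
Hence M_0 = 3/2, M_1 = -9/2, M_2 = 5, M_3 = -19/2.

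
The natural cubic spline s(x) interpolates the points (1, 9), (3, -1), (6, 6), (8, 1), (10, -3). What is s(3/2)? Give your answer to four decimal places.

Write M_i for s''(x_i). With h_i = 2, 3, 2, 2 and divided differences Δ_i = -5, 7/3, -5/2, -2, the continuity of s' gives the tridiagonal system
  2·M_0 + 10·M_1 + 3·M_2 = 6(Δ_1 - Δ_0) = 44
  3·M_1 + 10·M_2 + 2·M_3 = 6(Δ_2 - Δ_1) = -29
  2·M_2 + 8·M_3 + 2·M_4 = 6(Δ_3 - Δ_2) = 3
Natural end conditions: M_0 = M_4 = 0.
Hence M_0 = 0, M_1 = 2029/344, M_2 = -859/172, M_3 = 1117/688, M_4 = 0.
On [1, 3], s(x) = 9 - 7189/1032·(x - 1) + 0·(x - 1)² + 2029/4128·(x - 1)³.
With (x - 1) = 1/2: s(3/2) = 61407/11008.

5.5784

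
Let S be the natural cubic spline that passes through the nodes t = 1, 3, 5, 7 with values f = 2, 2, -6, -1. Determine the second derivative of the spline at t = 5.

6

Let M_i = S''(x_i). Step sizes h_i = 2, 2, 2; slopes of the chords Δ_i = (y_(i+1) - y_i)/h_i = 0, -4, 5/2.
  2·M_0 + 8·M_1 + 2·M_2 = 6(Δ_1 - Δ_0) = -24
  2·M_1 + 8·M_2 + 2·M_3 = 6(Δ_2 - Δ_1) = 39
Natural end conditions: M_0 = M_3 = 0.
Solving the tridiagonal system: M_0 = 0, M_1 = -9/2, M_2 = 6, M_3 = 0.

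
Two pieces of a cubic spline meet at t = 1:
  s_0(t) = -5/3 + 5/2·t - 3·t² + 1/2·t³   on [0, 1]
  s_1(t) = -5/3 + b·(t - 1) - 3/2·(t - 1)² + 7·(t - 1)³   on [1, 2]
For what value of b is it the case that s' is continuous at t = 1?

-2

s_0'(t) = 5/2 - 6·t + 3/2·t², so s_0'(1) = -2. On the right, s_1'(1) = b, so b = -2.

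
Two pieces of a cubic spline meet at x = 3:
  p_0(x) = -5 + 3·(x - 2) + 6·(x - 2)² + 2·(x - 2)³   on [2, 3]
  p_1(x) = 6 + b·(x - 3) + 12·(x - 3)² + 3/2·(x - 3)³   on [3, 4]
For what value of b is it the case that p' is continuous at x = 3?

21

p_0'(x) = 3 + 12·(x - 2) + 6·(x - 2)², so p_0'(3) = 21. On the right, p_1'(3) = b, so b = 21.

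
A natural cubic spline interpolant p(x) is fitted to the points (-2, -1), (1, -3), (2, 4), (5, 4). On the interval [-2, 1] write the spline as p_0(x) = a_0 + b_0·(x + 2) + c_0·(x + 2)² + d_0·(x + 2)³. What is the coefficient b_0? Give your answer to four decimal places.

Let m_i = p''(x_i). Step sizes h_i = 3, 1, 3; slopes of the chords Δ_i = (y_(i+1) - y_i)/h_i = -2/3, 7, 0.
  3·m_0 + 8·m_1 + 1·m_2 = 6(Δ_1 - Δ_0) = 46
  1·m_1 + 8·m_2 + 3·m_3 = 6(Δ_2 - Δ_1) = -42
Natural end conditions: m_0 = m_3 = 0.
Forward elimination and back-substitution give m_0 = 0, m_1 = 410/63, m_2 = -382/63, m_3 = 0.
On [-2, 1], with p_0(x) = a_0 + b_0·(x + 2) + c_0·(x + 2)² + d_0·(x + 2)³: c_0 = m_0/2 = 0, d_0 = (m_1 - m_0)/(6h_0) = 205/567, b_0 = Δ_0 - h_0(2m_0 + m_1)/6 = -247/63.

-3.9206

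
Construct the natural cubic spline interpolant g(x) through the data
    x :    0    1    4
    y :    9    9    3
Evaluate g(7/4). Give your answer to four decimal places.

With σ_i denoting the second derivative at x_i, h_i = 1, 3, and Δ_i = (y_(i+1) − y_i)/h_i = 0, -2:
  1·σ_0 + 8·σ_1 + 3·σ_2 = 6(Δ_1 - Δ_0) = -12
Natural end conditions: σ_0 = σ_2 = 0.
Solving the tridiagonal system: σ_0 = 0, σ_1 = -3/2, σ_2 = 0.
On [1, 4], g(x) = 9 - 1/2·(x - 1) - 3/4·(x - 1)² + 1/12·(x - 1)³.
With (x - 1) = 3/4: g(7/4) = 2109/256.

8.2383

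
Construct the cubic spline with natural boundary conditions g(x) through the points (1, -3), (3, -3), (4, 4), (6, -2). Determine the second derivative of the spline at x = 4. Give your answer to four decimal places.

Let m_i = g''(x_i). Step sizes h_i = 2, 1, 2; slopes of the chords Δ_i = (y_(i+1) - y_i)/h_i = 0, 7, -3.
  2·m_0 + 6·m_1 + 1·m_2 = 6(Δ_1 - Δ_0) = 42
  1·m_1 + 6·m_2 + 2·m_3 = 6(Δ_2 - Δ_1) = -60
Natural end conditions: m_0 = m_3 = 0.
Hence m_0 = 0, m_1 = 312/35, m_2 = -402/35, m_3 = 0.

-11.4857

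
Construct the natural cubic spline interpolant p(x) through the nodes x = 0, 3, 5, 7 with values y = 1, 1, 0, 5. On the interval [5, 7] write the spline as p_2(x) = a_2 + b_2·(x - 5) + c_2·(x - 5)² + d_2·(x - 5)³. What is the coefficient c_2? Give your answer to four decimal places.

With M_i denoting the second derivative at x_i, h_i = 3, 2, 2, and Δ_i = (y_(i+1) − y_i)/h_i = 0, -1/2, 5/2:
  3·M_0 + 10·M_1 + 2·M_2 = 6(Δ_1 - Δ_0) = -3
  2·M_1 + 8·M_2 + 2·M_3 = 6(Δ_2 - Δ_1) = 18
Natural end conditions: M_0 = M_3 = 0.
Solving: M_0 = 0, M_1 = -15/19, M_2 = 93/38, M_3 = 0.
On [5, 7], with p_2(x) = a_2 + b_2·(x - 5) + c_2·(x - 5)² + d_2·(x - 5)³: c_2 = M_2/2 = 93/76, d_2 = (M_3 - M_2)/(6h_2) = -31/152, b_2 = Δ_2 - h_2(2M_2 + M_3)/6 = 33/38.

1.2237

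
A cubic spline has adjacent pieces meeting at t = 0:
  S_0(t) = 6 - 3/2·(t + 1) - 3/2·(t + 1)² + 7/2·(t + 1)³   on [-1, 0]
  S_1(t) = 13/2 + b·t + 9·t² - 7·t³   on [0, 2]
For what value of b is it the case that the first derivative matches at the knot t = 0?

6

S_0'(t) = -3/2 - 3·(t + 1) + 21/2·(t + 1)², so S_0'(0) = 6. On the right, S_1'(0) = b, so b = 6.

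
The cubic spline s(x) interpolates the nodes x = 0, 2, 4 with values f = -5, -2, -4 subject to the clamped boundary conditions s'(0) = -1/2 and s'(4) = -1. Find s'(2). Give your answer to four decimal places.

0.7500

Write M_i for s''(x_i). With h_i = 2, 2 and divided differences Δ_i = 3/2, -1, the continuity of s' gives the tridiagonal system
  2·M_0 + 8·M_1 + 2·M_2 = 6(Δ_1 - Δ_0) = -15
Clamped end conditions give two more equations: 2h_0·M_0 + h_0·M_1 = 6(Δ_0 - s'(0)) = 12 and h_1·M_1 + 2h_1·M_2 = 6(s'(4) - Δ_1) = 0.
Solving the tridiagonal system: M_0 = 19/4, M_1 = -7/2, M_2 = 7/4.
On [2, 4], s'(x) = b_1 + 2c_1·(x - 2) + 3d_1·(x - 2)² with b_1 = Δ_1 - h_1(2M_1 + M_2)/6 = 3/4, c_1 = M_1/2 = -7/4, d_1 = (M_2 - M_1)/(6h_1) = 7/16. So s'(2) = 3/4.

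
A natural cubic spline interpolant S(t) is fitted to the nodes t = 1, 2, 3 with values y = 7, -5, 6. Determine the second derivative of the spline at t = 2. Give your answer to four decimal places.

Put σ_i = S'' at the i-th knot. Here h = (1, 1) and Δ = (-12, 11), so the interior equations h_(i-1)·σ_(i-1) + 2(h_(i-1)+h_i)·σ_i + h_i·σ_(i+1) = 6(Δ_i − Δ_(i-1)) read
  1·σ_0 + 4·σ_1 + 1·σ_2 = 6(Δ_1 - Δ_0) = 138
Natural end conditions: σ_0 = σ_2 = 0.
Forward elimination and back-substitution give σ_0 = 0, σ_1 = 69/2, σ_2 = 0.

34.5000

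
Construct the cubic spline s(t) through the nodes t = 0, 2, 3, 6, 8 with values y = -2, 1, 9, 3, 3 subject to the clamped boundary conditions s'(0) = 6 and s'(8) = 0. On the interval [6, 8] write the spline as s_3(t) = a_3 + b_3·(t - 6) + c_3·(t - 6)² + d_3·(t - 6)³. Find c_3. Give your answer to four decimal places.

Write σ_i for s''(x_i). With h_i = 2, 1, 3, 2 and divided differences Δ_i = 3/2, 8, -2, 0, the continuity of s' gives the tridiagonal system
  2·σ_0 + 6·σ_1 + 1·σ_2 = 6(Δ_1 - Δ_0) = 39
  1·σ_1 + 8·σ_2 + 3·σ_3 = 6(Δ_2 - Δ_1) = -60
  3·σ_2 + 10·σ_3 + 2·σ_4 = 6(Δ_3 - Δ_2) = 12
Clamped end conditions give two more equations: 2h_0·σ_0 + h_0·σ_1 = 6(Δ_0 - s'(0)) = -27 and h_3·σ_3 + 2h_3·σ_4 = 6(s'(8) - Δ_3) = 0.
Solving the tridiagonal system: σ_0 = -1781/136, σ_1 = 863/68, σ_2 = -745/68, σ_3 = 339/68, σ_4 = -339/136.
On [6, 8], with s_3(t) = a_3 + b_3·(t - 6) + c_3·(t - 6)² + d_3·(t - 6)³: c_3 = σ_3/2 = 339/136, d_3 = (σ_4 - σ_3)/(6h_3) = -339/544, b_3 = Δ_3 - h_3(2σ_3 + σ_4)/6 = -339/136.

2.4926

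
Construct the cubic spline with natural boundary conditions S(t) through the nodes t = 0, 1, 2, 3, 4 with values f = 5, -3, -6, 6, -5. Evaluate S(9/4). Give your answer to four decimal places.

-3.1540

Put M_i = S'' at the i-th knot. Here h = (1, 1, 1, 1) and Δ = (-8, -3, 12, -11), so the interior equations h_(i-1)·M_(i-1) + 2(h_(i-1)+h_i)·M_i + h_i·M_(i+1) = 6(Δ_i − Δ_(i-1)) read
  1·M_0 + 4·M_1 + 1·M_2 = 6(Δ_1 - Δ_0) = 30
  1·M_1 + 4·M_2 + 1·M_3 = 6(Δ_2 - Δ_1) = 90
  1·M_2 + 4·M_3 + 1·M_4 = 6(Δ_3 - Δ_2) = -138
Natural end conditions: M_0 = M_4 = 0.
Solving: M_0 = 0, M_1 = -6/7, M_2 = 234/7, M_3 = -300/7, M_4 = 0.
On [2, 3], S(t) = -6 + 8·(t - 2) + 117/7·(t - 2)² - 89/7·(t - 2)³.
With (t - 2) = 1/4: S(9/4) = -1413/448.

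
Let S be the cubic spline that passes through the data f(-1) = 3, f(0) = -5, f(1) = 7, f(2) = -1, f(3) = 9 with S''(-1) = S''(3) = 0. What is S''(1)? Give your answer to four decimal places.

Let m_i = S''(x_i). Step sizes h_i = 1, 1, 1, 1; slopes of the chords Δ_i = (y_(i+1) - y_i)/h_i = -8, 12, -8, 10.
  1·m_0 + 4·m_1 + 1·m_2 = 6(Δ_1 - Δ_0) = 120
  1·m_1 + 4·m_2 + 1·m_3 = 6(Δ_2 - Δ_1) = -120
  1·m_2 + 4·m_3 + 1·m_4 = 6(Δ_3 - Δ_2) = 108
Natural end conditions: m_0 = m_4 = 0.
Solving the tridiagonal system: m_0 = 0, m_1 = 597/14, m_2 = -354/7, m_3 = 555/14, m_4 = 0.

-50.5714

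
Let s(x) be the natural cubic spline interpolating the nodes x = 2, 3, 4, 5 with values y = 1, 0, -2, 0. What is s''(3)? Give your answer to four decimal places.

-3.2000

With σ_i denoting the second derivative at x_i, h_i = 1, 1, 1, and Δ_i = (y_(i+1) − y_i)/h_i = -1, -2, 2:
  1·σ_0 + 4·σ_1 + 1·σ_2 = 6(Δ_1 - Δ_0) = -6
  1·σ_1 + 4·σ_2 + 1·σ_3 = 6(Δ_2 - Δ_1) = 24
Natural end conditions: σ_0 = σ_3 = 0.
Forward elimination and back-substitution give σ_0 = 0, σ_1 = -16/5, σ_2 = 34/5, σ_3 = 0.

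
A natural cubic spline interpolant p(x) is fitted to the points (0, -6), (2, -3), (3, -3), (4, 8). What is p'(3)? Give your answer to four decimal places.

5.1304

With M_i denoting the second derivative at x_i, h_i = 2, 1, 1, and Δ_i = (y_(i+1) − y_i)/h_i = 3/2, 0, 11:
  2·M_0 + 6·M_1 + 1·M_2 = 6(Δ_1 - Δ_0) = -9
  1·M_1 + 4·M_2 + 1·M_3 = 6(Δ_2 - Δ_1) = 66
Natural end conditions: M_0 = M_3 = 0.
Hence M_0 = 0, M_1 = -102/23, M_2 = 405/23, M_3 = 0.
On [3, 4], p'(x) = b_2 + 2c_2·(x - 3) + 3d_2·(x - 3)² with b_2 = Δ_2 - h_2(2M_2 + M_3)/6 = 118/23, c_2 = M_2/2 = 405/46, d_2 = (M_3 - M_2)/(6h_2) = -135/46. So p'(3) = 118/23.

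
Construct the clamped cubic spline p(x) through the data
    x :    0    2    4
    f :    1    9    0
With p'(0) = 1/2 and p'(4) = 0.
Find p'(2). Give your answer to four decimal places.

-0.5000

Put M_i = p'' at the i-th knot. Here h = (2, 2) and Δ = (4, -9/2), so the interior equations h_(i-1)·M_(i-1) + 2(h_(i-1)+h_i)·M_i + h_i·M_(i+1) = 6(Δ_i − Δ_(i-1)) read
  2·M_0 + 8·M_1 + 2·M_2 = 6(Δ_1 - Δ_0) = -51
Clamped end conditions give two more equations: 2h_0·M_0 + h_0·M_1 = 6(Δ_0 - p'(0)) = 21 and h_1·M_1 + 2h_1·M_2 = 6(p'(4) - Δ_1) = 27.
Hence M_0 = 23/2, M_1 = -25/2, M_2 = 13.
On [2, 4], p'(x) = b_1 + 2c_1·(x - 2) + 3d_1·(x - 2)² with b_1 = Δ_1 - h_1(2M_1 + M_2)/6 = -1/2, c_1 = M_1/2 = -25/4, d_1 = (M_2 - M_1)/(6h_1) = 17/8. So p'(2) = -1/2.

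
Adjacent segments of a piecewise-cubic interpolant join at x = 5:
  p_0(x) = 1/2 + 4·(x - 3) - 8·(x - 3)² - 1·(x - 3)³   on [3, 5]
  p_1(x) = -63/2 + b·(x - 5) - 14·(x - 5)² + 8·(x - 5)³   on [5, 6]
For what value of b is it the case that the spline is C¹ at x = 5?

-40

p_0'(x) = 4 - 16·(x - 3) - 3·(x - 3)², so p_0'(5) = -40. On the right, p_1'(5) = b, so b = -40.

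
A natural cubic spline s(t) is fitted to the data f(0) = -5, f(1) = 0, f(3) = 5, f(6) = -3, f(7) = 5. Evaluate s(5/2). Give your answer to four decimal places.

With M_i denoting the second derivative at x_i, h_i = 1, 2, 3, 1, and Δ_i = (y_(i+1) − y_i)/h_i = 5, 5/2, -8/3, 8:
  1·M_0 + 6·M_1 + 2·M_2 = 6(Δ_1 - Δ_0) = -15
  2·M_1 + 10·M_2 + 3·M_3 = 6(Δ_2 - Δ_1) = -31
  3·M_2 + 8·M_3 + 1·M_4 = 6(Δ_3 - Δ_2) = 64
Natural end conditions: M_0 = M_4 = 0.
Forward elimination and back-substitution give M_0 = 0, M_1 = -185/394, M_2 = -1200/197, M_3 = 2026/197, M_4 = 0.
On [1, 3], s(t) = 0 + 5725/1182·(t - 1) - 185/788·(t - 1)² - 2215/4728·(t - 1)³.
With (t - 1) = 3/2: s(5/2) = 65005/12608.

5.1559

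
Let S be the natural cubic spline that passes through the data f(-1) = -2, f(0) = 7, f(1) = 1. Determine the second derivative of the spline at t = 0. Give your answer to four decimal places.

Let m_i = S''(x_i). Step sizes h_i = 1, 1; slopes of the chords Δ_i = (y_(i+1) - y_i)/h_i = 9, -6.
  1·m_0 + 4·m_1 + 1·m_2 = 6(Δ_1 - Δ_0) = -90
Natural end conditions: m_0 = m_2 = 0.
Forward elimination and back-substitution give m_0 = 0, m_1 = -45/2, m_2 = 0.

-22.5000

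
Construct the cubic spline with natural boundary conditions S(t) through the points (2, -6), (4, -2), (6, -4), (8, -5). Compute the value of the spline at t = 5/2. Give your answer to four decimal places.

Put M_i = S'' at the i-th knot. Here h = (2, 2, 2) and Δ = (2, -1, -1/2), so the interior equations h_(i-1)·M_(i-1) + 2(h_(i-1)+h_i)·M_i + h_i·M_(i+1) = 6(Δ_i − Δ_(i-1)) read
  2·M_0 + 8·M_1 + 2·M_2 = 6(Δ_1 - Δ_0) = -18
  2·M_1 + 8·M_2 + 2·M_3 = 6(Δ_2 - Δ_1) = 3
Natural end conditions: M_0 = M_3 = 0.
Solving: M_0 = 0, M_1 = -5/2, M_2 = 1, M_3 = 0.
On [2, 4], S(t) = -6 + 17/6·(t - 2) + 0·(t - 2)² - 5/24·(t - 2)³.
With (t - 2) = 1/2: S(5/2) = -295/64.

-4.6094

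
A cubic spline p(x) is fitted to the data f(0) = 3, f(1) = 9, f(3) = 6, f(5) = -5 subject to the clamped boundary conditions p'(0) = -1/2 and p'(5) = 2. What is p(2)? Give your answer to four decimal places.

Let m_i = p''(x_i). Step sizes h_i = 1, 2, 2; slopes of the chords Δ_i = (y_(i+1) - y_i)/h_i = 6, -3/2, -11/2.
  1·m_0 + 6·m_1 + 2·m_2 = 6(Δ_1 - Δ_0) = -45
  2·m_1 + 8·m_2 + 2·m_3 = 6(Δ_2 - Δ_1) = -24
Clamped end conditions give two more equations: 2h_0·m_0 + h_0·m_1 = 6(Δ_0 - p'(0)) = 39 and h_2·m_2 + 2h_2·m_3 = 6(p'(5) - Δ_2) = 45.
Hence m_0 = 568/23, m_1 = -239/23, m_2 = -169/46, m_3 = 301/23.
On [1, 3], p(x) = 9 + 153/23·(x - 1) - 239/46·(x - 1)² + 103/184·(x - 1)³.
With (x - 1) = 1: p(2) = 2027/184.

11.0163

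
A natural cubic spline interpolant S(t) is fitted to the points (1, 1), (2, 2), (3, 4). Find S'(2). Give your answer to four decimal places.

With σ_i denoting the second derivative at x_i, h_i = 1, 1, and Δ_i = (y_(i+1) − y_i)/h_i = 1, 2:
  1·σ_0 + 4·σ_1 + 1·σ_2 = 6(Δ_1 - Δ_0) = 6
Natural end conditions: σ_0 = σ_2 = 0.
Solving: σ_0 = 0, σ_1 = 3/2, σ_2 = 0.
On [2, 3], S'(t) = b_1 + 2c_1·(t - 2) + 3d_1·(t - 2)² with b_1 = Δ_1 - h_1(2σ_1 + σ_2)/6 = 3/2, c_1 = σ_1/2 = 3/4, d_1 = (σ_2 - σ_1)/(6h_1) = -1/4. So S'(2) = 3/2.

1.5000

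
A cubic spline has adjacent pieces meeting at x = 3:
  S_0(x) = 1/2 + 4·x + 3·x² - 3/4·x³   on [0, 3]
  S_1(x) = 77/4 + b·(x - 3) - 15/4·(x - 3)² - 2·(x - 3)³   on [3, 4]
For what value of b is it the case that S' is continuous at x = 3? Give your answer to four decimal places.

1.7500

S_0'(x) = 4 + 6·x - 9/4·x², so S_0'(3) = 7/4. On the right, S_1'(3) = b, so b = 7/4.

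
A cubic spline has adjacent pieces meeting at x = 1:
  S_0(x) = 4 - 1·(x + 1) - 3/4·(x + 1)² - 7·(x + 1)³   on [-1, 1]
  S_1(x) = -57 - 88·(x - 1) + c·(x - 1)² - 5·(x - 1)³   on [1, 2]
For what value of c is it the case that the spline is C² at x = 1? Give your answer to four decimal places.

-42.7500

S_0''(x) = -3/2 - 42·(x + 1), so S_0''(1) = -171/2. On the right, S_1''(1) = 2c, so c = -171/4.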